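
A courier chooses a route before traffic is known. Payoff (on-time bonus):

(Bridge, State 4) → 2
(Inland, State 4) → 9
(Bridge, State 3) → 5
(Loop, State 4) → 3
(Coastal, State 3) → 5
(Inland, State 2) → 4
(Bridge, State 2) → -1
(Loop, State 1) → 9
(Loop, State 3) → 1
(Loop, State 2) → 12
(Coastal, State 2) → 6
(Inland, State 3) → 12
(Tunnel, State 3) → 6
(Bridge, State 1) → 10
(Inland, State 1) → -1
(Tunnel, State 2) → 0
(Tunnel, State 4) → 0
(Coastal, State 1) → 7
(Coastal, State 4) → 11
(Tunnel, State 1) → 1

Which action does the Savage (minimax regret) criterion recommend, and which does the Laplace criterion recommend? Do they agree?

Column bests: State 1=10, State 2=12, State 3=12, State 4=11.
Tunnel regrets: 9, 12, 6, 11 → max 12
Inland regrets: 11, 8, 0, 2 → max 11
Coastal regrets: 3, 6, 7, 0 → max 7
Bridge regrets: 0, 13, 7, 9 → max 13
Loop regrets: 1, 0, 11, 8 → max 11
Smallest max regret = 7 → Coastal.
Row averages: Tunnel=1.75, Inland=6, Coastal=7.25, Bridge=4, Loop=6.25
Highest average = 7.25 → Coastal.

minimax regret → Coastal; laplace → Coastal (agree)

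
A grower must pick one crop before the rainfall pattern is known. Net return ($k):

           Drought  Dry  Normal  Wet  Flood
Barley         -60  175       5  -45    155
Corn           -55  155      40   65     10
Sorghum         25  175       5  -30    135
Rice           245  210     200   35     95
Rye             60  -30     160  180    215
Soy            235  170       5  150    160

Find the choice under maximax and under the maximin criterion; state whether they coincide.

Row maxima: Barley=175, Corn=155, Sorghum=175, Rice=245, Rye=215, Soy=235
Best best-case = 245 → Rice.
Row minima: Barley=-60, Corn=-55, Sorghum=-30, Rice=35, Rye=-30, Soy=5
Best worst-case = 35 → Rice.

maximax → Rice; maximin → Rice (agree)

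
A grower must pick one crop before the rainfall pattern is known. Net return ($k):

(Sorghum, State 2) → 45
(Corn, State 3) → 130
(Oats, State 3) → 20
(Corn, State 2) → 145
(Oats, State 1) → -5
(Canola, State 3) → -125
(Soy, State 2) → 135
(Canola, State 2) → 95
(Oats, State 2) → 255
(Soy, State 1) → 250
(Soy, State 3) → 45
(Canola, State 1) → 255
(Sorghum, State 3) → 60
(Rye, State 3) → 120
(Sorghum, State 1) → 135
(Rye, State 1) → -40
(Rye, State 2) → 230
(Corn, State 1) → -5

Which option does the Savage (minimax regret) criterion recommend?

Soy

Column bests: State 1=255, State 2=255, State 3=130.
Sorghum regrets: 120, 210, 70 → max 210
Oats regrets: 260, 0, 110 → max 260
Soy regrets: 5, 120, 85 → max 120
Corn regrets: 260, 110, 0 → max 260
Canola regrets: 0, 160, 255 → max 255
Rye regrets: 295, 25, 10 → max 295
Smallest max regret = 120 → Soy.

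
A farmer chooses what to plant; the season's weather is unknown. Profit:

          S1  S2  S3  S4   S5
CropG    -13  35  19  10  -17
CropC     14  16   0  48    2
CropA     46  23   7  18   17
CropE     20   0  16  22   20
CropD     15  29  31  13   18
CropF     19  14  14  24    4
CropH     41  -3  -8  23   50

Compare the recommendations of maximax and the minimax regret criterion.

Row maxima: CropG=35, CropC=48, CropA=46, CropE=22, CropD=31, CropF=24, CropH=50
Best best-case = 50 → CropH.
Column bests: S1=46, S2=35, S3=31, S4=48, S5=50.
CropG regrets: 59, 0, 12, 38, 67 → max 67
CropC regrets: 32, 19, 31, 0, 48 → max 48
CropA regrets: 0, 12, 24, 30, 33 → max 33
CropE regrets: 26, 35, 15, 26, 30 → max 35
CropD regrets: 31, 6, 0, 35, 32 → max 35
CropF regrets: 27, 21, 17, 24, 46 → max 46
CropH regrets: 5, 38, 39, 25, 0 → max 39
Smallest max regret = 33 → CropA.

maximax → CropH; minimax regret → CropA (disagree)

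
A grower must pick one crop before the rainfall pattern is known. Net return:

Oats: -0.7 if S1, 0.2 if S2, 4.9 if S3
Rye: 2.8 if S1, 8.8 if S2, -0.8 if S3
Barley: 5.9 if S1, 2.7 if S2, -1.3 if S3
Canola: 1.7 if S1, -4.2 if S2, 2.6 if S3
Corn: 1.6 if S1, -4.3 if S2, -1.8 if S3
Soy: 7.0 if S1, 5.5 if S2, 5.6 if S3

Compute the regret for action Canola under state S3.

3.0

Best payoff under S3 is 5.6.
Regret = 5.6 − 2.6 = 3.0.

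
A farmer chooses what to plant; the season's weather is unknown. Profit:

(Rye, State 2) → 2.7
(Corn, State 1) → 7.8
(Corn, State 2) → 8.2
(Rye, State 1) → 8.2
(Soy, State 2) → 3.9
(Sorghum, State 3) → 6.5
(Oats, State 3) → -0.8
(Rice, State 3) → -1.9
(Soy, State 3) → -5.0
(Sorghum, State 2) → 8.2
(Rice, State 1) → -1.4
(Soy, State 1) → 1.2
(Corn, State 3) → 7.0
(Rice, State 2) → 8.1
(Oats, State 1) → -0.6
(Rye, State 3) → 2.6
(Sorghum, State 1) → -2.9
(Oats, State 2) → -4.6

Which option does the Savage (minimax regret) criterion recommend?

Column bests: State 1=8.2, State 2=8.2, State 3=7.0.
Rice regrets: 9.6, 0.1, 8.9 → max 9.6
Sorghum regrets: 11.1, 0.0, 0.5 → max 11.1
Oats regrets: 8.8, 12.8, 7.8 → max 12.8
Rye regrets: 0.0, 5.5, 4.4 → max 5.5
Corn regrets: 0.4, 0.0, 0.0 → max 0.4
Soy regrets: 7.0, 4.3, 12.0 → max 12.0
Smallest max regret = 0.4 → Corn.

Corn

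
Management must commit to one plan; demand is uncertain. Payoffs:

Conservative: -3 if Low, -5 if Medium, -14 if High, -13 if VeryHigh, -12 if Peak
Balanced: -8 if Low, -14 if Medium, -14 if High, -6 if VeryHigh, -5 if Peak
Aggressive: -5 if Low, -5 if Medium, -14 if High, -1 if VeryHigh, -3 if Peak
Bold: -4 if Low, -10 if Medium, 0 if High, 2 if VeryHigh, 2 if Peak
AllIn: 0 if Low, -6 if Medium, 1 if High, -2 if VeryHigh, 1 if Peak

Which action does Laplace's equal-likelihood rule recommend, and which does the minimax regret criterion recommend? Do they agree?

Row averages: Conservative=-9.4, Balanced=-9.4, Aggressive=-5.6, Bold=-2, AllIn=-1.2
Highest average = -1.2 → AllIn.
Column bests: Low=0, Medium=-5, High=1, VeryHigh=2, Peak=2.
Conservative regrets: 3, 0, 15, 15, 14 → max 15
Balanced regrets: 8, 9, 15, 8, 7 → max 15
Aggressive regrets: 5, 0, 15, 3, 5 → max 15
Bold regrets: 4, 5, 1, 0, 0 → max 5
AllIn regrets: 0, 1, 0, 4, 1 → max 4
Smallest max regret = 4 → AllIn.

laplace → AllIn; minimax regret → AllIn (agree)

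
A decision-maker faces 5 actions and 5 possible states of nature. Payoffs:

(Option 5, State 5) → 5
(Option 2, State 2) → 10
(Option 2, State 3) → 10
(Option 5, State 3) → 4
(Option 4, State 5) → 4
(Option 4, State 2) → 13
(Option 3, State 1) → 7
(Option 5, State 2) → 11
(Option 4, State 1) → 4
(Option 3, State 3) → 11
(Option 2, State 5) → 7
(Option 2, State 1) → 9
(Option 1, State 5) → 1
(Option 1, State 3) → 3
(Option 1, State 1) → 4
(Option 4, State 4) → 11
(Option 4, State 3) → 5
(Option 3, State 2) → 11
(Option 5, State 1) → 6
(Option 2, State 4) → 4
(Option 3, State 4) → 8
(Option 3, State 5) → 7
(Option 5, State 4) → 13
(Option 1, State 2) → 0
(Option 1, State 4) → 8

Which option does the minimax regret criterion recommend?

Column bests: State 1=9, State 2=13, State 3=11, State 4=13, State 5=7.
Option 1 regrets: 5, 13, 8, 5, 6 → max 13
Option 2 regrets: 0, 3, 1, 9, 0 → max 9
Option 3 regrets: 2, 2, 0, 5, 0 → max 5
Option 4 regrets: 5, 0, 6, 2, 3 → max 6
Option 5 regrets: 3, 2, 7, 0, 2 → max 7
Smallest max regret = 5 → Option 3.

Option 3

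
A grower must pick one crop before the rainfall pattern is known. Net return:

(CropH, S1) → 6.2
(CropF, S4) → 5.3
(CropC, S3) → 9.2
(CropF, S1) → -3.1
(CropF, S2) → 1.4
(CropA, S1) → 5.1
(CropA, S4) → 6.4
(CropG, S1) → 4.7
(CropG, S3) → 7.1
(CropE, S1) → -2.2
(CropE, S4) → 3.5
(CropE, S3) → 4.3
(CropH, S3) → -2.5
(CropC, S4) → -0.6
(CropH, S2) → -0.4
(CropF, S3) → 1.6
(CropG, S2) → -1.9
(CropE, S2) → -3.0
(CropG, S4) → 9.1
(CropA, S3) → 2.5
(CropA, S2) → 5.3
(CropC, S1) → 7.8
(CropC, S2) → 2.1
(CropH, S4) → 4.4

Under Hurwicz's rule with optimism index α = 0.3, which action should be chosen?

CropA

CropC: 0.3·9.2 + 0.7·(-0.6) = 2.34
CropF: 0.3·5.3 + 0.7·(-3.1) = -0.58
CropA: 0.3·6.4 + 0.7·2.5 = 3.67
CropE: 0.3·4.3 + 0.7·(-3.0) = -0.81
CropG: 0.3·9.1 + 0.7·(-1.9) = 1.4
CropH: 0.3·6.2 + 0.7·(-2.5) = 0.11
Highest Hurwicz score = 3.67 → CropA.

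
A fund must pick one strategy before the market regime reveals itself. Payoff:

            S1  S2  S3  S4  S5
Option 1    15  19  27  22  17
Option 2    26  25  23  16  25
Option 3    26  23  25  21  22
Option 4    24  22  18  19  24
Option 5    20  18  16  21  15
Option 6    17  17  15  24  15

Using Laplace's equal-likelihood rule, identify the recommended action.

Row averages: Option 1=20, Option 2=23, Option 3=23.4, Option 4=21.4, Option 5=18, Option 6=17.6
Highest average = 23.4 → Option 3.

Option 3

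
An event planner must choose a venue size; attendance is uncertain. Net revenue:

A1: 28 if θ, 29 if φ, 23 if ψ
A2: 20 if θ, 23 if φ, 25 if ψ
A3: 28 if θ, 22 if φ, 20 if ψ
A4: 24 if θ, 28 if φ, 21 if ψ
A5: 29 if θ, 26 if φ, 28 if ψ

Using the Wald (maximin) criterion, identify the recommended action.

Row minima: A1=23, A2=20, A3=20, A4=21, A5=26
Best worst-case = 26 → A5.

A5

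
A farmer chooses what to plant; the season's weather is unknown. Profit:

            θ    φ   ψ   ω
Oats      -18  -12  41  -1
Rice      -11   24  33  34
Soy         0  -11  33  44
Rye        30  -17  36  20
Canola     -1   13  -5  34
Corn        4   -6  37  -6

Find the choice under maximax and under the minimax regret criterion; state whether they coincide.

Row maxima: Oats=41, Rice=34, Soy=44, Rye=36, Canola=34, Corn=37
Best best-case = 44 → Soy.
Column bests: θ=30, φ=24, ψ=41, ω=44.
Oats regrets: 48, 36, 0, 45 → max 48
Rice regrets: 41, 0, 8, 10 → max 41
Soy regrets: 30, 35, 8, 0 → max 35
Rye regrets: 0, 41, 5, 24 → max 41
Canola regrets: 31, 11, 46, 10 → max 46
Corn regrets: 26, 30, 4, 50 → max 50
Smallest max regret = 35 → Soy.

maximax → Soy; minimax regret → Soy (agree)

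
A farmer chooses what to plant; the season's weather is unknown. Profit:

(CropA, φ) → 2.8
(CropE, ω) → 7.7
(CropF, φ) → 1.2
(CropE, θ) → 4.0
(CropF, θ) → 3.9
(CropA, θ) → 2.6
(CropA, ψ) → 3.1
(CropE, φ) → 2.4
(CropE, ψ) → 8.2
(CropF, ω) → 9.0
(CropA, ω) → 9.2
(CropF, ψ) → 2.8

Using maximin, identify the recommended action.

CropA

Row minima: CropE=2.4, CropF=1.2, CropA=2.6
Best worst-case = 2.6 → CropA.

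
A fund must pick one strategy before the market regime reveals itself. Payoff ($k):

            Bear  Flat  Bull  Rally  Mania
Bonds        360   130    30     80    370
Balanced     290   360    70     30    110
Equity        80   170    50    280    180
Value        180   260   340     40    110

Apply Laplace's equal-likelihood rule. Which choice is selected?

Row averages: Bonds=194, Balanced=172, Equity=152, Value=186
Highest average = 194 → Bonds.

Bonds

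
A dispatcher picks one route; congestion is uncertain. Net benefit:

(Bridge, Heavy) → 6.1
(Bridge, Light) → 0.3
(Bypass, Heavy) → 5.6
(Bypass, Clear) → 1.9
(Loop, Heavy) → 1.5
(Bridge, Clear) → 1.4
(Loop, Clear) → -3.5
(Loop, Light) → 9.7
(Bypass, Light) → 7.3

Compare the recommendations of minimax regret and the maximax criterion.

minimax regret → Bypass; maximax → Loop (disagree)

Column bests: Clear=1.9, Light=9.7, Heavy=6.1.
Bypass regrets: 0.0, 2.4, 0.5 → max 2.4
Bridge regrets: 0.5, 9.4, 0.0 → max 9.4
Loop regrets: 5.4, 0.0, 4.6 → max 5.4
Smallest max regret = 2.4 → Bypass.
Row maxima: Bypass=7.3, Bridge=6.1, Loop=9.7
Best best-case = 9.7 → Loop.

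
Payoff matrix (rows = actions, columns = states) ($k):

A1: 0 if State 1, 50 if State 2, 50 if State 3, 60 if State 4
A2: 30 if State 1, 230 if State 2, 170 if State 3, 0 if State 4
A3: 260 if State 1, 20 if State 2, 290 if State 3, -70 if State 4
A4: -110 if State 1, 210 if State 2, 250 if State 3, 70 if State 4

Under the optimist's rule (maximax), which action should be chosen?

A3

Row maxima: A1=60, A2=230, A3=290, A4=250
Best best-case = 290 → A3.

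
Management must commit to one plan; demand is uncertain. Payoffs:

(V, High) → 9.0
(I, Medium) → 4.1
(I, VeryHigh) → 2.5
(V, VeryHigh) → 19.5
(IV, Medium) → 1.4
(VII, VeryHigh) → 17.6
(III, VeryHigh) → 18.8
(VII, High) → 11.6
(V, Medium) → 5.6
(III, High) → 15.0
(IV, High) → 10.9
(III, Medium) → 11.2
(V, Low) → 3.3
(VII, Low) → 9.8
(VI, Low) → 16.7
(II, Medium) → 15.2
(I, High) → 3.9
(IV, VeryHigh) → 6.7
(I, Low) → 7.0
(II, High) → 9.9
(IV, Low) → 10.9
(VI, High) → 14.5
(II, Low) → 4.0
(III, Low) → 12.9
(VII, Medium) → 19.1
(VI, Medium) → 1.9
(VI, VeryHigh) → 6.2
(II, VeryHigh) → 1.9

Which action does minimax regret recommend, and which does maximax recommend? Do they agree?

minimax regret → VII; maximax → V (disagree)

Column bests: Low=16.7, Medium=19.1, High=15.0, VeryHigh=19.5.
I regrets: 9.7, 15.0, 11.1, 17.0 → max 17.0
II regrets: 12.7, 3.9, 5.1, 17.6 → max 17.6
III regrets: 3.8, 7.9, 0.0, 0.7 → max 7.9
IV regrets: 5.8, 17.7, 4.1, 12.8 → max 17.7
V regrets: 13.4, 13.5, 6.0, 0.0 → max 13.5
VI regrets: 0.0, 17.2, 0.5, 13.3 → max 17.2
VII regrets: 6.9, 0.0, 3.4, 1.9 → max 6.9
Smallest max regret = 6.9 → VII.
Row maxima: I=7.0, II=15.2, III=18.8, IV=10.9, V=19.5, VI=16.7, VII=19.1
Best best-case = 19.5 → V.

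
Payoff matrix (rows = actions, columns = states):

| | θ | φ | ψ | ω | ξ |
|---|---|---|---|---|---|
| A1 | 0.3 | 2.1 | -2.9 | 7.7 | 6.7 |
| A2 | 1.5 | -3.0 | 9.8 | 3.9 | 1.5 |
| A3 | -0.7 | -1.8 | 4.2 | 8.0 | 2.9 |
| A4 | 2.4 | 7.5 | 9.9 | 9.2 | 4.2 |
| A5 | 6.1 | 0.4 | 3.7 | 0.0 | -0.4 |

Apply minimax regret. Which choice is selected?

Column bests: θ=6.1, φ=7.5, ψ=9.9, ω=9.2, ξ=6.7.
A1 regrets: 5.8, 5.4, 12.8, 1.5, 0.0 → max 12.8
A2 regrets: 4.6, 10.5, 0.1, 5.3, 5.2 → max 10.5
A3 regrets: 6.8, 9.3, 5.7, 1.2, 3.8 → max 9.3
A4 regrets: 3.7, 0.0, 0.0, 0.0, 2.5 → max 3.7
A5 regrets: 0.0, 7.1, 6.2, 9.2, 7.1 → max 9.2
Smallest max regret = 3.7 → A4.

A4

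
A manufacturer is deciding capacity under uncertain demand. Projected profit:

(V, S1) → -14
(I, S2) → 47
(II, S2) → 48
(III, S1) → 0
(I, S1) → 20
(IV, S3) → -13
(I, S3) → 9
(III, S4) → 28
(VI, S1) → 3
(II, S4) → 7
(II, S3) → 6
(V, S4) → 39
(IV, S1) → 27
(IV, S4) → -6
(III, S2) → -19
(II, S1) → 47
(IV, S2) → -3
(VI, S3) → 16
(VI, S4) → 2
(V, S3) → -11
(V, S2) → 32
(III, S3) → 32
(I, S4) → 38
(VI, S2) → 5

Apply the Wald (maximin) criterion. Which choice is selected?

I

Row minima: I=9, II=6, III=-19, IV=-13, V=-14, VI=2
Best worst-case = 9 → I.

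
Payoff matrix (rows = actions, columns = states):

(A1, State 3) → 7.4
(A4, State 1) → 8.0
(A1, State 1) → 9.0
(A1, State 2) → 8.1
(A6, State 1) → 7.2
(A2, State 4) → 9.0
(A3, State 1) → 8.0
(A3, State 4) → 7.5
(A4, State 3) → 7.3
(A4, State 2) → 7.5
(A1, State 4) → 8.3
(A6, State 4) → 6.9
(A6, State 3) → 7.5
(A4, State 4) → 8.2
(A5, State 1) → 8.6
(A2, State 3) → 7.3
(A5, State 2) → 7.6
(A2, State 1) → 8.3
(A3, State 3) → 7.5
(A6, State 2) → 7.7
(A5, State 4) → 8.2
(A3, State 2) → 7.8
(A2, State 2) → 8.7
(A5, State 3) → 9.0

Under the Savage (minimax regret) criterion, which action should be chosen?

A5

Column bests: State 1=9.0, State 2=8.7, State 3=9.0, State 4=9.0.
A1 regrets: 0.0, 0.6, 1.6, 0.7 → max 1.6
A2 regrets: 0.7, 0.0, 1.7, 0.0 → max 1.7
A3 regrets: 1.0, 0.9, 1.5, 1.5 → max 1.5
A4 regrets: 1.0, 1.2, 1.7, 0.8 → max 1.7
A5 regrets: 0.4, 1.1, 0.0, 0.8 → max 1.1
A6 regrets: 1.8, 1.0, 1.5, 2.1 → max 2.1
Smallest max regret = 1.1 → A5.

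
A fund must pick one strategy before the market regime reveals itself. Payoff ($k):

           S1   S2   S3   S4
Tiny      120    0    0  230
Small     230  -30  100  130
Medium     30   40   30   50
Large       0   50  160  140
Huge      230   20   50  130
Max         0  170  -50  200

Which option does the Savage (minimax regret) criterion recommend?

Column bests: S1=230, S2=170, S3=160, S4=230.
Tiny regrets: 110, 170, 160, 0 → max 170
Small regrets: 0, 200, 60, 100 → max 200
Medium regrets: 200, 130, 130, 180 → max 200
Large regrets: 230, 120, 0, 90 → max 230
Huge regrets: 0, 150, 110, 100 → max 150
Max regrets: 230, 0, 210, 30 → max 230
Smallest max regret = 150 → Huge.

Huge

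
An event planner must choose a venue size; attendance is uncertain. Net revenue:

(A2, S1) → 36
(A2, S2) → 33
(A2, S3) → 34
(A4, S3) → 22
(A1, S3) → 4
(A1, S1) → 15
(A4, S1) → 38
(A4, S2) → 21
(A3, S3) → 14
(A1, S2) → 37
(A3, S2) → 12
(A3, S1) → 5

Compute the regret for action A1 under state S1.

23

Best payoff under S1 is 38.
Regret = 38 − 15 = 23.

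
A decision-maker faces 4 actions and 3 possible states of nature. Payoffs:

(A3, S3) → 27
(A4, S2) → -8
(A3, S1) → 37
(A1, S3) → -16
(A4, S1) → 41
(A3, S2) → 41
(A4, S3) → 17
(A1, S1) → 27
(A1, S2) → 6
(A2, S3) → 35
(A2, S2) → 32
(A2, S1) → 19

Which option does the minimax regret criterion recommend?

A3

Column bests: S1=41, S2=41, S3=35.
A1 regrets: 14, 35, 51 → max 51
A2 regrets: 22, 9, 0 → max 22
A3 regrets: 4, 0, 8 → max 8
A4 regrets: 0, 49, 18 → max 49
Smallest max regret = 8 → A3.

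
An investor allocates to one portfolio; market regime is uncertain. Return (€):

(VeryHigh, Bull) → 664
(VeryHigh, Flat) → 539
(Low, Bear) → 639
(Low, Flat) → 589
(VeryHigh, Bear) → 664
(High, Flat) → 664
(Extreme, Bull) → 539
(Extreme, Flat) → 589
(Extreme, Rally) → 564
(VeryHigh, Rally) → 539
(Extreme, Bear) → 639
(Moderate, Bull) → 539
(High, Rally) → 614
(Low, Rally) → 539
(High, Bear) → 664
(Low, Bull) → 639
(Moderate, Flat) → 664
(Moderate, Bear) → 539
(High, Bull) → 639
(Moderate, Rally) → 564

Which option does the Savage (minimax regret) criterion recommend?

Column bests: Bear=664, Flat=664, Bull=664, Rally=614.
Low regrets: 25, 75, 25, 75 → max 75
Moderate regrets: 125, 0, 125, 50 → max 125
High regrets: 0, 0, 25, 0 → max 25
VeryHigh regrets: 0, 125, 0, 75 → max 125
Extreme regrets: 25, 75, 125, 50 → max 125
Smallest max regret = 25 → High.

High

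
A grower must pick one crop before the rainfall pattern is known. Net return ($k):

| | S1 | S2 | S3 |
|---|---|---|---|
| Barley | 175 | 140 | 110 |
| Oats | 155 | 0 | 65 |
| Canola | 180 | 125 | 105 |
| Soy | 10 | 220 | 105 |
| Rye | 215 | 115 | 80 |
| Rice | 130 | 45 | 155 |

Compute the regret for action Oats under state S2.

Best payoff under S2 is 220.
Regret = 220 − 0 = 220.

220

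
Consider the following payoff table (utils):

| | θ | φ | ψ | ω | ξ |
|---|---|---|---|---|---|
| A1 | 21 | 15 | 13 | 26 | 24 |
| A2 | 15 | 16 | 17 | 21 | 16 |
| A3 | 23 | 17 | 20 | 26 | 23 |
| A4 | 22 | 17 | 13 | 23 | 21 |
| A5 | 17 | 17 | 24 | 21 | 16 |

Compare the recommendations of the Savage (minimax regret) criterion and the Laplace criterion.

Column bests: θ=23, φ=17, ψ=24, ω=26, ξ=24.
A1 regrets: 2, 2, 11, 0, 0 → max 11
A2 regrets: 8, 1, 7, 5, 8 → max 8
A3 regrets: 0, 0, 4, 0, 1 → max 4
A4 regrets: 1, 0, 11, 3, 3 → max 11
A5 regrets: 6, 0, 0, 5, 8 → max 8
Smallest max regret = 4 → A3.
Row averages: A1=19.8, A2=17, A3=21.8, A4=19.2, A5=19
Highest average = 21.8 → A3.

minimax regret → A3; laplace → A3 (agree)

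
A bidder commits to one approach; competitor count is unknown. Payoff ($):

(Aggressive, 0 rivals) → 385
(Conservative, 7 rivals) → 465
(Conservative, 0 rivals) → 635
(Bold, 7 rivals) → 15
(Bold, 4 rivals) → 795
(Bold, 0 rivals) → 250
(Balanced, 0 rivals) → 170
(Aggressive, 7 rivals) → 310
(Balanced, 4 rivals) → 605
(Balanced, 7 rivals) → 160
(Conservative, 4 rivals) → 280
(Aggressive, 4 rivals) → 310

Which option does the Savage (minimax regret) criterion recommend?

Bold

Column bests: 0 rivals=635, 4 rivals=795, 7 rivals=465.
Conservative regrets: 0, 515, 0 → max 515
Balanced regrets: 465, 190, 305 → max 465
Aggressive regrets: 250, 485, 155 → max 485
Bold regrets: 385, 0, 450 → max 450
Smallest max regret = 450 → Bold.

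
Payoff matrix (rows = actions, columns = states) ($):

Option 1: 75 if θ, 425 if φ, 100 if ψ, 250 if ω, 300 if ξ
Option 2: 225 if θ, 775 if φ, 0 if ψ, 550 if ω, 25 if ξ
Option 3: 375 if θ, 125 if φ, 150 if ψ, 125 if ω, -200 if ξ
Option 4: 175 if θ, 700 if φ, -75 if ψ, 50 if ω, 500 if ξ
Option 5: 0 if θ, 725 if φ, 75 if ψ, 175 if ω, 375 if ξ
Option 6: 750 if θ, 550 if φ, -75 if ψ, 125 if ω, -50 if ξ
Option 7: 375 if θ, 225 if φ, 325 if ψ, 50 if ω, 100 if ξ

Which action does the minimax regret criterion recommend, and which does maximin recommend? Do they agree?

Column bests: θ=750, φ=775, ψ=325, ω=550, ξ=500.
Option 1 regrets: 675, 350, 225, 300, 200 → max 675
Option 2 regrets: 525, 0, 325, 0, 475 → max 525
Option 3 regrets: 375, 650, 175, 425, 700 → max 700
Option 4 regrets: 575, 75, 400, 500, 0 → max 575
Option 5 regrets: 750, 50, 250, 375, 125 → max 750
Option 6 regrets: 0, 225, 400, 425, 550 → max 550
Option 7 regrets: 375, 550, 0, 500, 400 → max 550
Smallest max regret = 525 → Option 2.
Row minima: Option 1=75, Option 2=0, Option 3=-200, Option 4=-75, Option 5=0, Option 6=-75, Option 7=50
Best worst-case = 75 → Option 1.

minimax regret → Option 2; maximin → Option 1 (disagree)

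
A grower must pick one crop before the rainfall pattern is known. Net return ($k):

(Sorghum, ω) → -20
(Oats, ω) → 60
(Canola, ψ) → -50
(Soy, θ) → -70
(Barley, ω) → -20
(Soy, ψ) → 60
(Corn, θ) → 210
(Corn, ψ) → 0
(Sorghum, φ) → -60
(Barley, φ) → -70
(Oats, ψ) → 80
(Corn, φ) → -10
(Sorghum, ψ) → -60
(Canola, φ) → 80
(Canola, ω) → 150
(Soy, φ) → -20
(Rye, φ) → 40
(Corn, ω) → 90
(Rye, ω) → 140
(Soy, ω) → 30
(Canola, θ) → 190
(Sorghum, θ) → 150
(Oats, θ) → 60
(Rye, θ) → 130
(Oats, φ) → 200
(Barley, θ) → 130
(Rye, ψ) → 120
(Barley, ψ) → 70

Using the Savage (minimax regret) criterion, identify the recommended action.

Oats

Column bests: θ=210, φ=200, ψ=120, ω=150.
Oats regrets: 150, 0, 40, 90 → max 150
Canola regrets: 20, 120, 170, 0 → max 170
Barley regrets: 80, 270, 50, 170 → max 270
Sorghum regrets: 60, 260, 180, 170 → max 260
Soy regrets: 280, 220, 60, 120 → max 280
Rye regrets: 80, 160, 0, 10 → max 160
Corn regrets: 0, 210, 120, 60 → max 210
Smallest max regret = 150 → Oats.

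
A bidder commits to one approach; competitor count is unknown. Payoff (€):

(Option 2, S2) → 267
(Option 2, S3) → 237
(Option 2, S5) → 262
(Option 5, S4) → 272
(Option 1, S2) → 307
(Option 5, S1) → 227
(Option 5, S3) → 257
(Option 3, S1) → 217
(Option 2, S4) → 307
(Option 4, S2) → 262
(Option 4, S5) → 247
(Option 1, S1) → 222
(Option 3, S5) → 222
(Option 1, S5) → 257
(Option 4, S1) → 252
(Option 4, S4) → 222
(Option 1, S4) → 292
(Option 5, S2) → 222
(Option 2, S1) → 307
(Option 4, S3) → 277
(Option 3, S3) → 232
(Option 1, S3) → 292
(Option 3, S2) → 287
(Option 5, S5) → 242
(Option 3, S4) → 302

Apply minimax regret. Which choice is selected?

Column bests: S1=307, S2=307, S3=292, S4=307, S5=262.
Option 1 regrets: 85, 0, 0, 15, 5 → max 85
Option 2 regrets: 0, 40, 55, 0, 0 → max 55
Option 3 regrets: 90, 20, 60, 5, 40 → max 90
Option 4 regrets: 55, 45, 15, 85, 15 → max 85
Option 5 regrets: 80, 85, 35, 35, 20 → max 85
Smallest max regret = 55 → Option 2.

Option 2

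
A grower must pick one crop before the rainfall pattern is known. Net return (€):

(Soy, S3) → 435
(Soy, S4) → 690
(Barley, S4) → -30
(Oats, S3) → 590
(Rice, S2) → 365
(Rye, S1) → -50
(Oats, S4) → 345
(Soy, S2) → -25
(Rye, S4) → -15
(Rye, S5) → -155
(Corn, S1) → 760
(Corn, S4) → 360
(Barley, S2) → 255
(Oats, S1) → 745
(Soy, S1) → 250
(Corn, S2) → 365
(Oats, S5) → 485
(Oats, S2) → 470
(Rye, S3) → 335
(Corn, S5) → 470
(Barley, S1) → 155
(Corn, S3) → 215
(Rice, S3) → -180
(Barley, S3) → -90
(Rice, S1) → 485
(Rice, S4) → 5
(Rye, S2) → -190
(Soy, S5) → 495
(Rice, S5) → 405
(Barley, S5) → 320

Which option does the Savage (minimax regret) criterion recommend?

Oats

Column bests: S1=760, S2=470, S3=590, S4=690, S5=495.
Oats regrets: 15, 0, 0, 345, 10 → max 345
Rye regrets: 810, 660, 255, 705, 650 → max 810
Barley regrets: 605, 215, 680, 720, 175 → max 720
Soy regrets: 510, 495, 155, 0, 0 → max 510
Corn regrets: 0, 105, 375, 330, 25 → max 375
Rice regrets: 275, 105, 770, 685, 90 → max 770
Smallest max regret = 345 → Oats.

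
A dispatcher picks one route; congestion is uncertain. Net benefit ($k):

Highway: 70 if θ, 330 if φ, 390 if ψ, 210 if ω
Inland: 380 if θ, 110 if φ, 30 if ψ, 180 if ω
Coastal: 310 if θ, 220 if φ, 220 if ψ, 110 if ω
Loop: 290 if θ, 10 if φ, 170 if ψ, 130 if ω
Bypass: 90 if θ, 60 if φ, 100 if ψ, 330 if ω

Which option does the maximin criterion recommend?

Row minima: Highway=70, Inland=30, Coastal=110, Loop=10, Bypass=60
Best worst-case = 110 → Coastal.

Coastal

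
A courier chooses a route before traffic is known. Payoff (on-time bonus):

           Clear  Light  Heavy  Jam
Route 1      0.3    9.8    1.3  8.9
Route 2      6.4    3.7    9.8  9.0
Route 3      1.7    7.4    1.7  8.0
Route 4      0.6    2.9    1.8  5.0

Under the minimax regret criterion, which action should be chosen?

Column bests: Clear=6.4, Light=9.8, Heavy=9.8, Jam=9.0.
Route 1 regrets: 6.1, 0.0, 8.5, 0.1 → max 8.5
Route 2 regrets: 0.0, 6.1, 0.0, 0.0 → max 6.1
Route 3 regrets: 4.7, 2.4, 8.1, 1.0 → max 8.1
Route 4 regrets: 5.8, 6.9, 8.0, 4.0 → max 8.0
Smallest max regret = 6.1 → Route 2.

Route 2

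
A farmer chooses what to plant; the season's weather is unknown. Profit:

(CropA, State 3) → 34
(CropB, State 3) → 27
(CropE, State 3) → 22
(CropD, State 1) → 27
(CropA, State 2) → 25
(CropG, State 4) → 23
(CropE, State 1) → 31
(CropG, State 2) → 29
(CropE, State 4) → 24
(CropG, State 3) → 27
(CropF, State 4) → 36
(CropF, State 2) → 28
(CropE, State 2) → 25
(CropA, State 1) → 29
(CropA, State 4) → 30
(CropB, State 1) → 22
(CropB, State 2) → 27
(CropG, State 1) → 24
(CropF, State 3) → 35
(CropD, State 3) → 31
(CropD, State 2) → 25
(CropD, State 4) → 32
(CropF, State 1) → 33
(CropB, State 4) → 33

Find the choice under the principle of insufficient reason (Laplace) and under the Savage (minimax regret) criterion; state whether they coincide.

laplace → CropF; minimax regret → CropF (agree)

Row averages: CropF=33, CropE=25.5, CropD=28.75, CropG=25.75, CropB=27.25, CropA=29.5
Highest average = 33 → CropF.
Column bests: State 1=33, State 2=29, State 3=35, State 4=36.
CropF regrets: 0, 1, 0, 0 → max 1
CropE regrets: 2, 4, 13, 12 → max 13
CropD regrets: 6, 4, 4, 4 → max 6
CropG regrets: 9, 0, 8, 13 → max 13
CropB regrets: 11, 2, 8, 3 → max 11
CropA regrets: 4, 4, 1, 6 → max 6
Smallest max regret = 1 → CropF.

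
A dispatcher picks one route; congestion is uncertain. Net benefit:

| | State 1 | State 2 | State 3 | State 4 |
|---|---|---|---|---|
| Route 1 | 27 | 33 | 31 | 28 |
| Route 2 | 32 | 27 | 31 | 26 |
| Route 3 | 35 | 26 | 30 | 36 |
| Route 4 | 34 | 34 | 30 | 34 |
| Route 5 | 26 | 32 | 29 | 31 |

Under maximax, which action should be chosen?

Route 3

Row maxima: Route 1=33, Route 2=32, Route 3=36, Route 4=34, Route 5=32
Best best-case = 36 → Route 3.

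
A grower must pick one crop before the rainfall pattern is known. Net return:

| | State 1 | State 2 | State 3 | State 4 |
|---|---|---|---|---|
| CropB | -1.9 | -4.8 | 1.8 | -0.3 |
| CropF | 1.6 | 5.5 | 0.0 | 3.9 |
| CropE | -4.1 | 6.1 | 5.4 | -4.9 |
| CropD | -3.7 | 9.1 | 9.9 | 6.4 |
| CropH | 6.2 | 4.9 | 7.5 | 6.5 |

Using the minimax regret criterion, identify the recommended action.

Column bests: State 1=6.2, State 2=9.1, State 3=9.9, State 4=6.5.
CropB regrets: 8.1, 13.9, 8.1, 6.8 → max 13.9
CropF regrets: 4.6, 3.6, 9.9, 2.6 → max 9.9
CropE regrets: 10.3, 3.0, 4.5, 11.4 → max 11.4
CropD regrets: 9.9, 0.0, 0.0, 0.1 → max 9.9
CropH regrets: 0.0, 4.2, 2.4, 0.0 → max 4.2
Smallest max regret = 4.2 → CropH.

CropH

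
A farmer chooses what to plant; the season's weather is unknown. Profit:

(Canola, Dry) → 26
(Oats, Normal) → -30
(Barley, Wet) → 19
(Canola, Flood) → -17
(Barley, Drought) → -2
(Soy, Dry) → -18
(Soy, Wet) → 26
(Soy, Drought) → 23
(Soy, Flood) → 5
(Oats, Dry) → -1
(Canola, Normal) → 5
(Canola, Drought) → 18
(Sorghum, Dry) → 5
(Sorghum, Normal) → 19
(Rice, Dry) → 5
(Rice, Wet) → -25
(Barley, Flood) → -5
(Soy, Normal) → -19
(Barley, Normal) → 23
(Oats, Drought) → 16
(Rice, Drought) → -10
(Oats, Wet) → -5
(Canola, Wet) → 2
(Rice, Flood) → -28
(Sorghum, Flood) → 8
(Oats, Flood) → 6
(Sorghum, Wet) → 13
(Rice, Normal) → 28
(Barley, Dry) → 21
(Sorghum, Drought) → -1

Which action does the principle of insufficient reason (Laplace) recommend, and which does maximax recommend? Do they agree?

laplace → Barley; maximax → Rice (disagree)

Row averages: Oats=-2.8, Soy=3.4, Rice=-6, Sorghum=8.8, Canola=6.8, Barley=11.2
Highest average = 11.2 → Barley.
Row maxima: Oats=16, Soy=26, Rice=28, Sorghum=19, Canola=26, Barley=23
Best best-case = 28 → Rice.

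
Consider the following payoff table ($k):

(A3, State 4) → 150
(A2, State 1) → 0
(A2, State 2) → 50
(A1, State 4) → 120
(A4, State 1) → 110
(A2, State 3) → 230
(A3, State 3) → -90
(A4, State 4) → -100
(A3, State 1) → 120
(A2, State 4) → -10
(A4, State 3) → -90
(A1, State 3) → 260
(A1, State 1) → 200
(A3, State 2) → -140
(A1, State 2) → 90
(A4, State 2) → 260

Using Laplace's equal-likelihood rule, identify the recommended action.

Row averages: A1=167.5, A2=67.5, A3=10, A4=45
Highest average = 167.5 → A1.

A1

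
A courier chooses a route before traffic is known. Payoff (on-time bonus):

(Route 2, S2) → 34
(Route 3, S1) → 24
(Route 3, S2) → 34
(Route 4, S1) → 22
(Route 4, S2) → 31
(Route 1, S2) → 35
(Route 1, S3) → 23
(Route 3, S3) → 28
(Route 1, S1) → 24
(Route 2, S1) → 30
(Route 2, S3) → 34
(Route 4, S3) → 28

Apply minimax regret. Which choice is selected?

Route 2

Column bests: S1=30, S2=35, S3=34.
Route 1 regrets: 6, 0, 11 → max 11
Route 2 regrets: 0, 1, 0 → max 1
Route 3 regrets: 6, 1, 6 → max 6
Route 4 regrets: 8, 4, 6 → max 8
Smallest max regret = 1 → Route 2.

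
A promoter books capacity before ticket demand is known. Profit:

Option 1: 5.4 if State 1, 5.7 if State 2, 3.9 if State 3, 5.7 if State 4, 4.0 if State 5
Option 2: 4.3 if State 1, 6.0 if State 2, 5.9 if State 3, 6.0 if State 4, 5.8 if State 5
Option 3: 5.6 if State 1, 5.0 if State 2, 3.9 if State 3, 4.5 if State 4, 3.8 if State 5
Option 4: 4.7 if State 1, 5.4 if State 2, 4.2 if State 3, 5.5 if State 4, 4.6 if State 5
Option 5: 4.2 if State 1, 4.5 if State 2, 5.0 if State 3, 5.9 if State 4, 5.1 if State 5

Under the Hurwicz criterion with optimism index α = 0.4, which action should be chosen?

Option 1: 0.4·5.7 + 0.6·3.9 = 4.62
Option 2: 0.4·6.0 + 0.6·4.3 = 4.98
Option 3: 0.4·5.6 + 0.6·3.8 = 4.52
Option 4: 0.4·5.5 + 0.6·4.2 = 4.72
Option 5: 0.4·5.9 + 0.6·4.2 = 4.88
Highest Hurwicz score = 4.98 → Option 2.

Option 2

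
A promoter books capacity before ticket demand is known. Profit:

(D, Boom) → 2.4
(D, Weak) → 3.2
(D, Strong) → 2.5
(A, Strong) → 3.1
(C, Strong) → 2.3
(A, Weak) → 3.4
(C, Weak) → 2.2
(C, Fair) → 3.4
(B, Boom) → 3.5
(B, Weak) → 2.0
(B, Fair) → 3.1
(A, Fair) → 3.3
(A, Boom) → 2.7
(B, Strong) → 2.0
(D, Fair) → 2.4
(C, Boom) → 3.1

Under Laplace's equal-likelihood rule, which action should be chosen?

A

Row averages: A=3.125, B=2.65, C=2.75, D=2.625
Highest average = 3.125 → A.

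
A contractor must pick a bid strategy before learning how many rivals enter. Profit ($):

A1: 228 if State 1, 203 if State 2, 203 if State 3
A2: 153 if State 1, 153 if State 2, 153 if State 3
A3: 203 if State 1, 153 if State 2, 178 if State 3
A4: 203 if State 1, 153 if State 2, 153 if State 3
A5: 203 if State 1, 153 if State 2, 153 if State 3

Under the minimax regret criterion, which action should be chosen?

A1

Column bests: State 1=228, State 2=203, State 3=203.
A1 regrets: 0, 0, 0 → max 0
A2 regrets: 75, 50, 50 → max 75
A3 regrets: 25, 50, 25 → max 50
A4 regrets: 25, 50, 50 → max 50
A5 regrets: 25, 50, 50 → max 50
Smallest max regret = 0 → A1.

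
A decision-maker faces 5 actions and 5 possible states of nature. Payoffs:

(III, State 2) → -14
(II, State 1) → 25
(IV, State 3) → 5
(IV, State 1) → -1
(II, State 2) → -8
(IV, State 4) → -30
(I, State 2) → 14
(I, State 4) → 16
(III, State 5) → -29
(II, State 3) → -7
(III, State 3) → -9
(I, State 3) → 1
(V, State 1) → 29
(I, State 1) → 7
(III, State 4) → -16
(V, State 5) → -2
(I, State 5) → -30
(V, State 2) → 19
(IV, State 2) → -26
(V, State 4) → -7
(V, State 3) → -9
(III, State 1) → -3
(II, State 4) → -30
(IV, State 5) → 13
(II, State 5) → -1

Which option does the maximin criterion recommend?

V

Row minima: I=-30, II=-30, III=-29, IV=-30, V=-9
Best worst-case = -9 → V.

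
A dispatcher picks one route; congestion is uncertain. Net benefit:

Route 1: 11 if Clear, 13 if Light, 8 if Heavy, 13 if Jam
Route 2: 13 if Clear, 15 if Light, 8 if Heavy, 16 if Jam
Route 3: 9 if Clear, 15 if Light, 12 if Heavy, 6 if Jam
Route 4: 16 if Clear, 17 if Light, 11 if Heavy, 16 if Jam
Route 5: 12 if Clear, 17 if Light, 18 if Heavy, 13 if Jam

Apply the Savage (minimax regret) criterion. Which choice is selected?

Column bests: Clear=16, Light=17, Heavy=18, Jam=16.
Route 1 regrets: 5, 4, 10, 3 → max 10
Route 2 regrets: 3, 2, 10, 0 → max 10
Route 3 regrets: 7, 2, 6, 10 → max 10
Route 4 regrets: 0, 0, 7, 0 → max 7
Route 5 regrets: 4, 0, 0, 3 → max 4
Smallest max regret = 4 → Route 5.

Route 5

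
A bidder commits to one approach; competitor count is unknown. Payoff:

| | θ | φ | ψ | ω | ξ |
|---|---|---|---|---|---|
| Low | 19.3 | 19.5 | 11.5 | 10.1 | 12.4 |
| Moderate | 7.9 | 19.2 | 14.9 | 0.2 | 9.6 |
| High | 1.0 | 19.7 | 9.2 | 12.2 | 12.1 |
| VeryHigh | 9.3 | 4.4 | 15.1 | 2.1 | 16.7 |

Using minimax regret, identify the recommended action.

Column bests: θ=19.3, φ=19.7, ψ=15.1, ω=12.2, ξ=16.7.
Low regrets: 0.0, 0.2, 3.6, 2.1, 4.3 → max 4.3
Moderate regrets: 11.4, 0.5, 0.2, 12.0, 7.1 → max 12.0
High regrets: 18.3, 0.0, 5.9, 0.0, 4.6 → max 18.3
VeryHigh regrets: 10.0, 15.3, 0.0, 10.1, 0.0 → max 15.3
Smallest max regret = 4.3 → Low.

Low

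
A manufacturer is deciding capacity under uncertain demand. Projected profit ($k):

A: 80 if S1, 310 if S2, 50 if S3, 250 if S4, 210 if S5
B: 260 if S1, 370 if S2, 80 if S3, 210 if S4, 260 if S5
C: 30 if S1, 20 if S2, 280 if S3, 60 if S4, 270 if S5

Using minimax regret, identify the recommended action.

B

Column bests: S1=260, S2=370, S3=280, S4=250, S5=270.
A regrets: 180, 60, 230, 0, 60 → max 230
B regrets: 0, 0, 200, 40, 10 → max 200
C regrets: 230, 350, 0, 190, 0 → max 350
Smallest max regret = 200 → B.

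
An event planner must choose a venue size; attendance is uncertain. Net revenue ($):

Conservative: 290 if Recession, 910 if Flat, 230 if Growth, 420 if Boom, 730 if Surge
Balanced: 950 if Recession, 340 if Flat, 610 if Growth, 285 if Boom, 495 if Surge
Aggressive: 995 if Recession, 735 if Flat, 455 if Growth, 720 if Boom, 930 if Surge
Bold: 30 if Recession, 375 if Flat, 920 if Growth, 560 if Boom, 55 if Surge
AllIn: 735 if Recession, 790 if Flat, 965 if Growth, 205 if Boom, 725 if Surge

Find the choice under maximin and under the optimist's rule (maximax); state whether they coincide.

Row minima: Conservative=230, Balanced=285, Aggressive=455, Bold=30, AllIn=205
Best worst-case = 455 → Aggressive.
Row maxima: Conservative=910, Balanced=950, Aggressive=995, Bold=920, AllIn=965
Best best-case = 995 → Aggressive.

maximin → Aggressive; maximax → Aggressive (agree)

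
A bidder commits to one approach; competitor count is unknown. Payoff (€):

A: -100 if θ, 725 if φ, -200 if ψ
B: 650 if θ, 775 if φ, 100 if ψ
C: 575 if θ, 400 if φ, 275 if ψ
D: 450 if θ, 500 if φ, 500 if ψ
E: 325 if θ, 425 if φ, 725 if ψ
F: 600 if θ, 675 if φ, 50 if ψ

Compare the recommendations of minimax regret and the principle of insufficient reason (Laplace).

Column bests: θ=650, φ=775, ψ=725.
A regrets: 750, 50, 925 → max 925
B regrets: 0, 0, 625 → max 625
C regrets: 75, 375, 450 → max 450
D regrets: 200, 275, 225 → max 275
E regrets: 325, 350, 0 → max 350
F regrets: 50, 100, 675 → max 675
Smallest max regret = 275 → D.
Row averages: A=425/3, B=1525/3, C=1250/3, D=1450/3, E=1475/3, F=1325/3
Highest average = 1525/3 → B.

minimax regret → D; laplace → B (disagree)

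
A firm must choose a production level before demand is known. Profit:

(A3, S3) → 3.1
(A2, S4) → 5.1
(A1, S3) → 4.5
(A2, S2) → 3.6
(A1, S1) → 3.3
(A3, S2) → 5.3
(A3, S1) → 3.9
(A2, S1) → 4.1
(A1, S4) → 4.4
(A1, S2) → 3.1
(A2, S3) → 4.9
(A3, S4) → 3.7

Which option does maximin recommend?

Row minima: A1=3.1, A2=3.6, A3=3.1
Best worst-case = 3.6 → A2.

A2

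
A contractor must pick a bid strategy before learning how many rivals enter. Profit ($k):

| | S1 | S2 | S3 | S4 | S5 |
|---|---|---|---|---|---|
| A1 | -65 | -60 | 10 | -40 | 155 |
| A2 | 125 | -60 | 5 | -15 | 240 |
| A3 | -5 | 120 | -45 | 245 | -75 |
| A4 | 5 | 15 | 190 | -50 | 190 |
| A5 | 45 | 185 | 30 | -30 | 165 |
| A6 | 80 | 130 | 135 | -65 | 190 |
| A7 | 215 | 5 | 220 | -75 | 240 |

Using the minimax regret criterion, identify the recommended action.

Column bests: S1=215, S2=185, S3=220, S4=245, S5=240.
A1 regrets: 280, 245, 210, 285, 85 → max 285
A2 regrets: 90, 245, 215, 260, 0 → max 260
A3 regrets: 220, 65, 265, 0, 315 → max 315
A4 regrets: 210, 170, 30, 295, 50 → max 295
A5 regrets: 170, 0, 190, 275, 75 → max 275
A6 regrets: 135, 55, 85, 310, 50 → max 310
A7 regrets: 0, 180, 0, 320, 0 → max 320
Smallest max regret = 260 → A2.

A2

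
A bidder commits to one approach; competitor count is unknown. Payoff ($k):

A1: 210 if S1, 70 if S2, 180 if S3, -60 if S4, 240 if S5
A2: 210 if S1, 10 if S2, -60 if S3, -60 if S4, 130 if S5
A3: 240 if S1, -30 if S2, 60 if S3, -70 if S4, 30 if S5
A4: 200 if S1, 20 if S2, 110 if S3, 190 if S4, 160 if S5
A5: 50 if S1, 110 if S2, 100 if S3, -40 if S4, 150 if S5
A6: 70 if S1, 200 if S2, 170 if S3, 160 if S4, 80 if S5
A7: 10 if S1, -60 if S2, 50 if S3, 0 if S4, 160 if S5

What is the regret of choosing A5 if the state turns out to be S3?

80

Best payoff under S3 is 180.
Regret = 180 − 100 = 80.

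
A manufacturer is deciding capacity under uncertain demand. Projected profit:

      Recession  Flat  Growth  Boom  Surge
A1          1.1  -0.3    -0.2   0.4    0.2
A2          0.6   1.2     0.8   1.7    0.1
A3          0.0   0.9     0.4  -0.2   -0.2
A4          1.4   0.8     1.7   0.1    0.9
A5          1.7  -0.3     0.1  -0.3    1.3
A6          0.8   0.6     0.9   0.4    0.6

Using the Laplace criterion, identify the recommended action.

Row averages: A1=0.24, A2=0.88, A3=0.18, A4=0.98, A5=0.5, A6=0.66
Highest average = 0.98 → A4.

A4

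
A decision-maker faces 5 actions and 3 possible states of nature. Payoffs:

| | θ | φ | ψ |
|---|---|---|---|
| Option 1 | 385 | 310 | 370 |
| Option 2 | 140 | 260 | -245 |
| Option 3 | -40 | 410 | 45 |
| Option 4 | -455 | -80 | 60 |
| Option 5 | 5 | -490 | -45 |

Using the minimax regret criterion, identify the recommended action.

Column bests: θ=385, φ=410, ψ=370.
Option 1 regrets: 0, 100, 0 → max 100
Option 2 regrets: 245, 150, 615 → max 615
Option 3 regrets: 425, 0, 325 → max 425
Option 4 regrets: 840, 490, 310 → max 840
Option 5 regrets: 380, 900, 415 → max 900
Smallest max regret = 100 → Option 1.

Option 1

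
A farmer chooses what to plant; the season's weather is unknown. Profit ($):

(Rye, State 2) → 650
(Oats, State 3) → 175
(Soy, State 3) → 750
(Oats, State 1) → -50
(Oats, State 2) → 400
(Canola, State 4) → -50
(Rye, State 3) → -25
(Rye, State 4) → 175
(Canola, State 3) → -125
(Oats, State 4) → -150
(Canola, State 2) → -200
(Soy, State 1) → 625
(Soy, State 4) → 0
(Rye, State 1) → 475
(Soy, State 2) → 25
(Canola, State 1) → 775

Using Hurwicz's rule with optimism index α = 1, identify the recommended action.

Rye: 1·650 + 0·(-25) = 650
Oats: 1·400 + 0·(-150) = 400
Soy: 1·750 + 0·0 = 750
Canola: 1·775 + 0·(-200) = 775
Highest Hurwicz score = 775 → Canola.

Canola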